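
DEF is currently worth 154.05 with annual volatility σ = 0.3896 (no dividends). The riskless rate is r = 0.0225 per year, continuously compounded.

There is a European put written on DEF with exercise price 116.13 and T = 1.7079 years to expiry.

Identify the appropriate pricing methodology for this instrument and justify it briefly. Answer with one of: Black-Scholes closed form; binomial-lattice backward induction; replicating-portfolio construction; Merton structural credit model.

Key observation: everything needed for the exact continuous-time valuation of the European put on DEF (strike 116.13) is given, and no feature rules the closed form out.

framework: Black-Scholes closed form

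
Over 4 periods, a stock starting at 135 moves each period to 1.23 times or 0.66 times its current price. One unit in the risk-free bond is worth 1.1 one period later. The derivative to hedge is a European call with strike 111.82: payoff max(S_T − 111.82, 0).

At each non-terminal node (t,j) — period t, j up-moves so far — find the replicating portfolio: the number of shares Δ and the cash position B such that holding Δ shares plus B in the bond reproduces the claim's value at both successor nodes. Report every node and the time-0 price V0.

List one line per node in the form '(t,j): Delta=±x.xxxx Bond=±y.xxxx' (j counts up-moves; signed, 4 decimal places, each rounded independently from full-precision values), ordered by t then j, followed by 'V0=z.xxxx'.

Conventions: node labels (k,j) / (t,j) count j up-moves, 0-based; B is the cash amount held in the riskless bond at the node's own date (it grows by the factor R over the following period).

Under the risk-neutral measure, an up-move has probability p* = (R−d)/(u−d) = 0.7719 and values discount at R = 1.1.
Expiry values: V(4,0)=0.0000, V(4,1)=0.0000, V(4,2)=0.0000, V(4,3)=53.9832, V(4,4)=197.1770
  t=3,j=0: stock 38.8120 → up 47.7387 (V=0.0000), down 25.6159 (V=0.0000). Price 0.0000; hedge Δ=0.0000, bond B=0.0000.
  t=3,j=1: stock 72.3314 → up 88.9676 (V=0.0000), down 47.7387 (V=0.0000). Price 0.0000; hedge Δ=0.0000, bond B=0.0000.
  t=3,j=2: stock 134.7994 → up 165.8032 (V=53.9832), down 88.9676 (V=0.0000). Price 37.8830; hedge Δ=0.7026, bond B=-56.8245.
  t=3,j=3: stock 251.2170 → up 308.9970 (V=197.1770), down 165.8032 (V=53.9832). Price 149.5625; hedge Δ=1.0000, bond B=-101.6545.
  t=2,j=0: stock 58.8060 → up 72.3314 (V=0.0000), down 38.8120 (V=0.0000). Price 0.0000; hedge Δ=0.0000, bond B=0.0000.
  t=2,j=1: stock 109.5930 → up 134.7994 (V=37.8830), down 72.3314 (V=0.0000). Price 26.5845; hedge Δ=0.6064, bond B=-39.8768.
  t=2,j=2: stock 204.2415 → up 251.2170 (V=149.5625), down 134.7994 (V=37.8830). Price 112.8107; hedge Δ=0.9593, bond B=-83.1183.
  t=1,j=0: stock 89.1000 → up 109.5930 (V=26.5845), down 58.8060 (V=0.0000). Price 18.6558; hedge Δ=0.5235, bond B=-27.9837.
  t=1,j=1: stock 166.0500 → up 204.2415 (V=112.8107), down 109.5930 (V=26.5845). Price 84.6773; hedge Δ=0.9110, bond B=-66.5966.
  t=0,j=0: stock 135.0000 → up 166.0500 (V=84.6773), down 89.1000 (V=18.6558). Price 63.2907; hedge Δ=0.8580, bond B=-52.5365.
Check: Δ(0,0)·S0 + B(0,0) = 63.2907 = V0.

(0,0): Delta=0.8580 Bond=-52.5365
(1,0): Delta=0.5235 Bond=-27.9837
(1,1): Delta=0.9110 Bond=-66.5966
(2,0): Delta=0.0000 Bond=0.0000
(2,1): Delta=0.6064 Bond=-39.8768
(2,2): Delta=0.9593 Bond=-83.1183
(3,0): Delta=0.0000 Bond=0.0000
(3,1): Delta=0.0000 Bond=0.0000
(3,2): Delta=0.7026 Bond=-56.8245
(3,3): Delta=1.0000 Bond=-101.6545
V0=63.2907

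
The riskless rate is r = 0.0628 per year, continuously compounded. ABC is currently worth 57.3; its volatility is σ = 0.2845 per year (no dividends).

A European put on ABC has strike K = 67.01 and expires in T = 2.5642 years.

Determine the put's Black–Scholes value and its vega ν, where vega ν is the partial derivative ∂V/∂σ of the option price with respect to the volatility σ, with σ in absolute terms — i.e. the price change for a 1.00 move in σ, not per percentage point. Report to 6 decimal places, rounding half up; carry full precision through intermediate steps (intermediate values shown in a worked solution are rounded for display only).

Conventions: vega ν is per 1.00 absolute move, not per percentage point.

σ√T = 0.2845·√2.5642 = 0.455573
d₁ = (ln(S/K) + (r+σ²/2)T) / (σ√T) = (ln(57.3/67.01) + (0.0628+0.2845²/2)·2.5642) / 0.455573 = (-0.156541 + 0.264805) / 0.455573 = 0.237643
d₂ = d₁ − σ√T = 0.237643 − 0.455573 = -0.217930
e^{−rT} = 0.851265
N(−d₁) = 0.406079,  N(−d₂) = 0.586258
Put price V = K·e^{−rT}·N(−d₂) − S·N(−d₁) = 33.442078 − 23.268316 = 10.173762
φ(d₁) = (1/√(2π))·e^{−d₁²/2} = 0.387835
ν = S·φ(d₁)·√T = 35.585852

price = 10.173762
ν = 35.585852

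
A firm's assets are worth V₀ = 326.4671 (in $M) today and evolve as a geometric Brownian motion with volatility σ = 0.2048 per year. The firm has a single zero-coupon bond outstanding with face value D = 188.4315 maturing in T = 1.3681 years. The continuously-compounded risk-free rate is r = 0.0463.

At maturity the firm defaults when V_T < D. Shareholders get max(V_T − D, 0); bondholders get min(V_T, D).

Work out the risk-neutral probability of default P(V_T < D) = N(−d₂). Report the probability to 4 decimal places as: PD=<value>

With assets at 326.4671 and a single debt payment of 188.4315 at 1.3681 years:
d₁ = [ln(V₀/D) + (r + σ²/2)T] / (σ√T)
   = [ln(326.4671/188.4315) + (0.0463 + 0.5·0.2048²)·1.3681] / (0.2048·√1.3681)
   = [0.549595 + 0.092034] / 0.239546 = 2.678521
d₂ = d₁ − σ√T = 2.678521 − 0.239546 = 2.438975
risk-neutral PD = N(−d₂) = N(-2.438975) = 0.007365

PD=0.0074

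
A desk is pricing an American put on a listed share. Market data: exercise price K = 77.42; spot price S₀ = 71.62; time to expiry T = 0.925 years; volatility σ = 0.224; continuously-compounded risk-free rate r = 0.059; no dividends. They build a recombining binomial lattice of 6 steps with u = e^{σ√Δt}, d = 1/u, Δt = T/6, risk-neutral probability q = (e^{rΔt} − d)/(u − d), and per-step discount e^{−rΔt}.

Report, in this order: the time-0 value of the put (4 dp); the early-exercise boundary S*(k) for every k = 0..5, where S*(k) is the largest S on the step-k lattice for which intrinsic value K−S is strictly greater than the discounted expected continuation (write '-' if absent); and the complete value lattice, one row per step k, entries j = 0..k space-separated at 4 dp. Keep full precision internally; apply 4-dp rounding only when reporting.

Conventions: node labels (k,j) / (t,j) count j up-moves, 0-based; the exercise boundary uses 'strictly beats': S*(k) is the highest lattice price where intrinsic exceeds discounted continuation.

price = 8.0452
boundary = - - 60.0676 65.5900 60.0676 65.5900
tree:
8.0452
12.0495 4.6315
17.3524 7.5530 2.1195
22.4097 11.8300 3.8890 0.5863
27.0413 17.3524 6.9297 1.2586 0.0000
31.2829 22.4097 11.8300 2.7019 0.0000 0.0000
35.1674 27.0413 17.3524 5.8000 0.0000 0.0000 0.0000

Δt=0.15417, u=1.09194, d=0.91581, q=0.52990, disc=e^(-rΔt)=0.99095
k=6 terminal: V=max(K-S,0) → 35.1674 27.0413 17.3524 5.8000 0.0000 0.0000 0.0000
k=5: j=0 S=46.1371 intr=31.2829 cont=30.5819 V=31.2829[EX]; j=1 S=55.0103 intr=22.4097 cont=21.7087 V=22.4097[EX]; j=2 S=65.5900 intr=11.8300 cont=11.1290 V=11.8300[EX]; j=3 S=78.2044 intr=0.0000 cont=2.7019 V=2.7019[hold]; j=4 S=93.2449 intr=0.0000 cont=0.0000 V=0.0000[hold]; j=5 S=111.1779 intr=0.0000 cont=0.0000 V=0.0000[hold]  S*(5)=65.5900
k=4: j=0 S=50.3787 intr=27.0413 cont=26.3403 V=27.0413[EX]; j=1 S=60.0676 intr=17.3524 cont=16.6513 V=17.3524[EX]; j=2 S=71.6200 intr=5.8000 cont=6.9297 V=6.9297[hold]; j=3 S=85.3941 intr=0.0000 cont=1.2586 V=1.2586[hold]; j=4 S=101.8173 intr=0.0000 cont=0.0000 V=0.0000[hold]  S*(4)=60.0676
k=3: j=0 S=55.0103 intr=22.4097 cont=21.7087 V=22.4097[EX]; j=1 S=65.5900 intr=11.8300 cont=11.7222 V=11.8300[EX]; j=2 S=78.2044 intr=0.0000 cont=3.8890 V=3.8890[hold]; j=3 S=93.2449 intr=0.0000 cont=0.5863 V=0.5863[hold]  S*(3)=65.5900
k=2: j=0 S=60.0676 intr=17.3524 cont=16.6513 V=17.3524[EX]; j=1 S=71.6200 intr=5.8000 cont=7.5530 V=7.5530[hold]; j=2 S=85.3941 intr=0.0000 cont=2.1195 V=2.1195[hold]  S*(2)=60.0676
k=1: j=0 S=65.5900 intr=11.8300 cont=12.0495 V=12.0495[hold]; j=1 S=78.2044 intr=0.0000 cont=4.6315 V=4.6315[hold]  S*(1)=-
k=0: j=0 S=71.6200 intr=5.8000 cont=8.0452 V=8.0452[hold]  S*(0)=-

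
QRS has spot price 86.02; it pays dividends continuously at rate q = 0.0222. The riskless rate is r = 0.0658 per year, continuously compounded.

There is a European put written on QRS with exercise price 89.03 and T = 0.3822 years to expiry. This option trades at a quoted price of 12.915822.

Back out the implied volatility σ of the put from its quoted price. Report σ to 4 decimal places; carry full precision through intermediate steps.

sigma = 0.5749

At σ = 0.5749 the Black–Scholes value reproduces the quote:
σ√T = 0.5749·√0.3822 = 0.355417
d₁ = (ln(S/K) + (r−q+σ²/2)T) / (σ√T) = (ln(86.02/89.03) + (0.0658−0.0222+0.5749²/2)·0.3822) / 0.355417 = (-0.034394 + 0.079824) / 0.355417 = 0.127824
d₂ = d₁ − σ√T = 0.127824 − 0.355417 = -0.227592
e^{−rT} = 0.975165
e^{−qT} = 0.991551
N(−d₁) = 0.449144,  N(−d₂) = 0.590018
V = K·e^{−rT}·N(−d₂) − S·e^{−qT}·N(−d₁) = 51.224767 − 38.308945 = 12.915822 (matching the quote); vega is positive throughout, so no other σ reproduces this price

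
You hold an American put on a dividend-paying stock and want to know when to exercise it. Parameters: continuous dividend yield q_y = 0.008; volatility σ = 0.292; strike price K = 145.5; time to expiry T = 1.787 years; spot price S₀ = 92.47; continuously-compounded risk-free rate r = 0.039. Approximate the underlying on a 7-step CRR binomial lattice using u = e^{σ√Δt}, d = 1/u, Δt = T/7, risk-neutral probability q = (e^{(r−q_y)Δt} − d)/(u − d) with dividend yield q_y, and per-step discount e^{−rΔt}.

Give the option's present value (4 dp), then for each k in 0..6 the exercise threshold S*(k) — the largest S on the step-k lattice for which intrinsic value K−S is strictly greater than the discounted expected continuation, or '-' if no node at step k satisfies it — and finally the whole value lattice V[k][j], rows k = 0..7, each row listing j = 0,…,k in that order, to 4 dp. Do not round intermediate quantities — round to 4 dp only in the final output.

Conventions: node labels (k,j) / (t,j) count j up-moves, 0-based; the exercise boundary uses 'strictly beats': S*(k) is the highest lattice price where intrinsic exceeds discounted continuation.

Δt=0.25529  u=1.15897  d=0.86283  q=0.49001  discount=0.99009
step 7 (expiry): payoffs max(K−S,0) = 112.5781 101.2787 86.1010 65.7139 38.3297 1.5465 0.0000 0.0000
step 6: (k=6,j=0): S=38.1556, K−S=107.3444, hold=105.9808 ⇒ V=107.3444 exercise | (k=6,j=1): S=51.2514, K−S=94.2486, hold=92.9117 ⇒ V=94.2486 exercise | (k=6,j=2): S=68.8420, K−S=76.6580, hold=75.3571 ⇒ V=76.6580 exercise | (k=6,j=3): S=92.4700, K−S=53.0300, hold=51.7772 ⇒ V=53.0300 exercise | (k=6,j=4): S=124.2077, K−S=21.2923, hold=20.1043 ⇒ V=21.2923 exercise | (k=6,j=5): S=166.8384, K−S=0.0000, hold=0.7809 ⇒ V=0.7809 continue | (k=6,j=6): S=224.1009, K−S=0.0000, hold=0.0000 ⇒ V=0.0000 continue  boundary S*=124.2077
step 5: (k=5,j=0): S=44.2213, K−S=101.2787, hold=99.9274 ⇒ V=101.2787 exercise | (k=5,j=1): S=59.3990, K−S=86.1010, hold=84.7807 ⇒ V=86.1010 exercise | (k=5,j=2): S=79.7861, K−S=65.7139, hold=64.4353 ⇒ V=65.7139 exercise | (k=5,j=3): S=107.1703, K−S=38.3297, hold=37.1069 ⇒ V=38.3297 exercise | (k=5,j=4): S=143.9535, K−S=1.5465, hold=11.1301 ⇒ V=11.1301 continue | (k=5,j=5): S=193.3614, K−S=0.0000, hold=0.3943 ⇒ V=0.3943 continue  boundary S*=107.1703
step 4: (k=4,j=0): S=51.2514, K−S=94.2486, hold=92.9117 ⇒ V=94.2486 exercise | (k=4,j=1): S=68.8420, K−S=76.6580, hold=75.3571 ⇒ V=76.6580 exercise | (k=4,j=2): S=92.4700, K−S=53.0300, hold=51.7772 ⇒ V=53.0300 exercise | (k=4,j=3): S=124.2077, K−S=21.2923, hold=24.7539 ⇒ V=24.7539 continue | (k=4,j=4): S=166.8384, K−S=0.0000, hold=5.8113 ⇒ V=5.8113 continue  boundary S*=92.4700
step 3: (k=3,j=0): S=59.3990, K−S=86.1010, hold=84.7807 ⇒ V=86.1010 exercise | (k=3,j=1): S=79.7861, K−S=65.7139, hold=64.4353 ⇒ V=65.7139 exercise | (k=3,j=2): S=107.1703, K−S=38.3297, hold=38.7863 ⇒ V=38.7863 continue | (k=3,j=3): S=143.9535, K−S=1.5465, hold=15.3185 ⇒ V=15.3185 continue  boundary S*=79.7861
step 2: (k=2,j=0): S=68.8420, K−S=76.6580, hold=75.3571 ⇒ V=76.6580 exercise | (k=2,j=1): S=92.4700, K−S=53.0300, hold=51.9988 ⇒ V=53.0300 exercise | (k=2,j=2): S=124.2077, K−S=21.2923, hold=27.0164 ⇒ V=27.0164 continue  boundary S*=92.4700
step 1: (k=1,j=0): S=79.7861, K−S=65.7139, hold=64.4353 ⇒ V=65.7139 exercise | (k=1,j=1): S=107.1703, K−S=38.3297, hold=39.8840 ⇒ V=39.8840 continue  boundary S*=79.7861
step 0: (k=0,j=0): S=92.4700, K−S=53.0300, hold=52.5313 ⇒ V=53.0300 exercise  boundary S*=92.4700

price = 53.0300
boundary = 92.4700 79.7861 92.4700 79.7861 92.4700 107.1703 124.2077
tree:
53.0300
65.7139 39.8840
76.6580 53.0300 27.0164
86.1010 65.7139 38.7863 15.3185
94.2486 76.6580 53.0300 24.7539 5.8113
101.2787 86.1010 65.7139 38.3297 11.1301 0.3943
107.3444 94.2486 76.6580 53.0300 21.2923 0.7809 0.0000
112.5781 101.2787 86.1010 65.7139 38.3297 1.5465 0.0000 0.0000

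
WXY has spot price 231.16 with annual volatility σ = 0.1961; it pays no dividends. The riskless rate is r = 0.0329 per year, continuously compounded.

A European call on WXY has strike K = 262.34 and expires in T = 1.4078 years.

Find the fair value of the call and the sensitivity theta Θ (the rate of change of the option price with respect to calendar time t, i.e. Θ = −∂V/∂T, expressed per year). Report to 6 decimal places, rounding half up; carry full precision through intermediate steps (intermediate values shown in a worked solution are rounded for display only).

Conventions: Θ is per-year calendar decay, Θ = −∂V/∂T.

σ√T = 0.1961·√1.4078 = 0.232674
d₁ = (ln(S/K) + (r+σ²/2)T) / (σ√T) = (ln(231.16/262.34) + (0.0329+0.1961²/2)·1.4078) / 0.232674 = (-0.126531 + 0.073385) / 0.232674 = -0.228414
d₂ = d₁ − σ√T = -0.228414 − 0.232674 = -0.461088
e^{−rT} = 0.954740
N(d₁) = 0.409662,  N(d₂) = 0.322368
Call price V = S·N(d₁) − K·e^{−rT}·N(d₂) = 94.697518 − 80.742276 = 13.955241
φ(d₁) = (1/√(2π))·e^{−d₁²/2} = 0.388670
Θ = −S·φ(d₁)·σ/(2√T) − r·K·e^{−rT}·N(d₂) = −7.424559 − 2.656421 = -10.080980

price = 13.955241
Θ = -10.080980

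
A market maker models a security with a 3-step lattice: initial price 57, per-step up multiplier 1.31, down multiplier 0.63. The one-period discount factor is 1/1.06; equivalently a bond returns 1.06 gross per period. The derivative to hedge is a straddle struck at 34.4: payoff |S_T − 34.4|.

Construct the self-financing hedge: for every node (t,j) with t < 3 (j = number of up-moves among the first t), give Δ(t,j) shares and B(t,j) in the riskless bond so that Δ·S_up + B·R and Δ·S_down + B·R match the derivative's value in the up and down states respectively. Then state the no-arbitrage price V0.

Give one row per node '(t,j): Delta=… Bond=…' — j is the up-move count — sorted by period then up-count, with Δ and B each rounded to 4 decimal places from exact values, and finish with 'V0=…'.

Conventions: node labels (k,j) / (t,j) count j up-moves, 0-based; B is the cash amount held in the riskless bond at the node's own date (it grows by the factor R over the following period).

(0,0): Delta=0.8028 Bond=-13.9100
(1,0): Delta=0.3302 Bond=2.2249
(1,1): Delta=0.9349 Bond=-24.6106
(2,0): Delta=-1.0000 Bond=32.4528
(2,1): Delta=0.7022 Bond=-15.1383
(2,2): Delta=1.0000 Bond=-32.4528
V0=31.8494

The replicating-portfolio and risk-neutral prices coincide; use p* = (1.06−0.63)/(1.31−0.63) = 0.6324 for the latter.
Terminal payoffs: V(3,0)=20.1473, V(3,1)=4.7635, V(3,2)=27.2252, V(3,3)=93.7412
Node (2,0) S=22.6233: V=(p*·4.7635+(1−p*)·20.1473)/1.06=9.8295; Δ=(4.7635−20.1473)/(29.6365−14.2527)=-1.0000; B=V−Δ·S=32.4528
Node (2,1) S=47.0421: V=(p*·27.2252+(1−p*)·4.7635)/1.06=17.8936; Δ=(27.2252−4.7635)/(61.6252−29.6365)=0.7022; B=V−Δ·S=-15.1383
Node (2,2) S=97.8177: V=(p*·93.7412+(1−p*)·27.2252)/1.06=65.3649; Δ=(93.7412−27.2252)/(128.1412−61.6252)=1.0000; B=V−Δ·S=-32.4528
Node (1,0) S=35.9100: V=(p*·17.8936+(1−p*)·9.8295)/1.06=14.0838; Δ=(17.8936−9.8295)/(47.0421−22.6233)=0.3302; B=V−Δ·S=2.2249
Node (1,1) S=74.6700: V=(p*·65.3649+(1−p*)·17.8936)/1.06=45.2002; Δ=(65.3649−17.8936)/(97.8177−47.0421)=0.9349; B=V−Δ·S=-24.6106
Node (0,0) S=57.0000: V=(p*·45.2002+(1−p*)·14.0838)/1.06=31.8494; Δ=(45.2002−14.0838)/(74.6700−35.9100)=0.8028; B=V−Δ·S=-13.9100
Check: Δ(0,0)·S0 + B(0,0) = 31.8494 = V0.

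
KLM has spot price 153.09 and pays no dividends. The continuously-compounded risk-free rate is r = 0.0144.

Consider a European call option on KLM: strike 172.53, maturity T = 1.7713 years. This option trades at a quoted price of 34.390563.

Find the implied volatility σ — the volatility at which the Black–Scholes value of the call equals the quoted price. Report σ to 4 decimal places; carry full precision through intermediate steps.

At σ = 0.4958 the Black–Scholes value reproduces the quote:
σ√T = 0.4958·√1.7713 = 0.659861
d₁ = (ln(S/K) + (r+σ²/2)T) / (σ√T) = (ln(153.09/172.53) + (0.0144+0.4958²/2)·1.7713) / 0.659861 = (-0.119545 + 0.243215) / 0.659861 = 0.187418
d₂ = d₁ − σ√T = 0.187418 − 0.659861 = -0.472443
e^{−rT} = 0.974816
N(d₁) = 0.574334,  N(d₂) = 0.318305
V = S·N(d₁) − K·e^{−rT}·N(d₂) = 87.924731 − 53.534168 = 34.390563 (equal to the quote); since ∂V/∂σ > 0 for all σ, the implied volatility is unique

sigma = 0.4958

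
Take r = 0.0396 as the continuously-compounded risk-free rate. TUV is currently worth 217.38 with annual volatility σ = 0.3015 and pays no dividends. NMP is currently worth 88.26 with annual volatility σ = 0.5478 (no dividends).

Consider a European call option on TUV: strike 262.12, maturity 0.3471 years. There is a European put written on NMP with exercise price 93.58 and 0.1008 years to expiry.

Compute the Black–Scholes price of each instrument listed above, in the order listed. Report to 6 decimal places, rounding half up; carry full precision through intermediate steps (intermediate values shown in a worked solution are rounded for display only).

price(TUV call K=262.12) = 3.660932
price(NMP put K=93.58) = 9.066939

[TUV call K=262.12]
σ√T = 0.3015·√0.3471 = 0.177629
d₁ = (ln(S/K) + (r+σ²/2)T) / (σ√T) = (ln(217.38/262.12) + (0.0396+0.3015²/2)·0.3471) / 0.177629 = (-0.187155 + 0.029521) / 0.177629 = -0.887433
d₂ = d₁ − σ√T = -0.887433 − 0.177629 = -1.065063
e^{−rT} = 0.986349
N(d₁) = 0.187423,  N(d₂) = 0.143424
price = S·N(d₁) − K·e^{−rT}·N(d₂) = 40.741965 − 37.081032 = 3.660932
[NMP put K=93.58]
σ√T = 0.5478·√0.1008 = 0.173921
d₁ = (ln(S/K) + (r+σ²/2)T) / (σ√T) = (ln(88.26/93.58) + (0.0396+0.5478²/2)·0.1008) / 0.173921 = (-0.058530 + 0.019116) / 0.173921 = -0.226618
d₂ = d₁ − σ√T = -0.226618 − 0.173921 = -0.400540
e^{−rT} = 0.996016
N(−d₁) = 0.589640,  N(−d₂) = 0.655620
price = K·e^{−rT}·N(−d₂) − S·N(−d₁) = 61.108545 − 52.041606 = 9.066939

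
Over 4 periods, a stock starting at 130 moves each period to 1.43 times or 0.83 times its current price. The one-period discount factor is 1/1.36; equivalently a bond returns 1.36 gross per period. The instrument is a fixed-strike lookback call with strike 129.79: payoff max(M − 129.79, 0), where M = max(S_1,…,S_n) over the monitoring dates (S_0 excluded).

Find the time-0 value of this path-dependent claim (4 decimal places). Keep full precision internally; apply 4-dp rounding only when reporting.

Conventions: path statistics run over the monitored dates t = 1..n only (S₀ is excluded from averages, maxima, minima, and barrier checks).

price = 94.1536

With p* = (R−d)/(u−d) = 0.8833, sum probability × payoff across the paths and divide by R^4.
Enumerate all 2^4 = 16 price paths (U = up ×1.43, D = down ×0.83); each path with k up-moves has probability p*^k·(1−p*)^(4−k).
DDDD: M=107.9000, payoff=0.0000, prob=0.000185
UDDD: M=185.9000, payoff=56.1100, prob=0.001403
DUDD: M=154.2970, payoff=24.5070, prob=0.001403
UUDD: M=265.8370, payoff=136.0470, prob=0.010620
DDUD: M=128.0665, payoff=0.0000, prob=0.001403
UDUD: M=220.6447, payoff=90.8547, prob=0.010620
DUUD: M=220.6447, payoff=90.8547, prob=0.010620
UUUD: M=380.1469, payoff=250.3569, prob=0.080412
DDDU: M=107.9000, payoff=0.0000, prob=0.001403
UDDU: M=185.9000, payoff=56.1100, prob=0.010620
DUDU: M=183.1351, payoff=53.3451, prob=0.010620
UUDU: M=315.5219, payoff=185.7319, prob=0.080412
DDUU: M=183.1351, payoff=53.3451, prob=0.010620
UDUU: M=315.5219, payoff=185.7319, prob=0.080412
DUUU: M=315.5219, payoff=185.7319, prob=0.080412
UUUU: M=543.6101, payoff=413.8201, prob=0.608833
Price = Σ prob·payoff / R^4 = 322.101196 / 3.421020 = 94.1536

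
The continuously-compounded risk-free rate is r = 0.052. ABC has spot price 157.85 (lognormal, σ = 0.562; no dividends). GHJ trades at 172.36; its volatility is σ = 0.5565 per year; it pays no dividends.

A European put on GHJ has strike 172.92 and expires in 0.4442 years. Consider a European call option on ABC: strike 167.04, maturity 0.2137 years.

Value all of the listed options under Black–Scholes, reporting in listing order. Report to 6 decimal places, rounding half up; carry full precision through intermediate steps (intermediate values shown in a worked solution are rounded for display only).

[GHJ put K=172.92]
σ√T = 0.5565·√0.4442 = 0.370898
d₁ = (ln(S/K) + (r+σ²/2)T) / (σ√T) = (ln(172.36/172.92) + (0.052+0.5565²/2)·0.4442) / 0.370898 = (-0.003244 + 0.091881) / 0.370898 = 0.238980
d₂ = d₁ − σ√T = 0.238980 − 0.370898 = -0.131918
e^{−rT} = 0.977166
N(−d₁) = 0.405560,  N(−d₂) = 0.552475
price = K·e^{−rT}·N(−d₂) − S·N(−d₁) = 93.352635 − 69.902396 = 23.450239
[ABC call K=167.04]
σ√T = 0.562·√0.2137 = 0.259800
d₁ = (ln(S/K) + (r+σ²/2)T) / (σ√T) = (ln(157.85/167.04) + (0.052+0.562²/2)·0.2137) / 0.259800 = (-0.056588 + 0.044860) / 0.259800 = -0.045142
d₂ = d₁ − σ√T = -0.045142 − 0.259800 = -0.304941
e^{−rT} = 0.988949
N(d₁) = 0.481997,  N(d₂) = 0.380205
price = S·N(d₁) − K·e^{−rT}·N(d₂) = 76.083265 − 62.807685 = 13.275580

price(GHJ put K=172.92) = 23.450239
price(ABC call K=167.04) = 13.275580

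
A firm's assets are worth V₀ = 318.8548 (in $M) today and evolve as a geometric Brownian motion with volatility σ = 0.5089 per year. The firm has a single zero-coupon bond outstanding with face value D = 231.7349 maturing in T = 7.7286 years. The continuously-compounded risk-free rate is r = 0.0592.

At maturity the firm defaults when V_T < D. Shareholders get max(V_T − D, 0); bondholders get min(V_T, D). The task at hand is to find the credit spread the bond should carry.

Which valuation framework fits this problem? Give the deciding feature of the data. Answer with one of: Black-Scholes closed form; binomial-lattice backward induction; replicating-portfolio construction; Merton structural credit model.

framework: Merton structural credit model

Key observation: assets follow a GBM and default happens iff V_T < 231.7349; valuing claims on that split (equity as a call, risky debt as the residual) is the structural model's definition.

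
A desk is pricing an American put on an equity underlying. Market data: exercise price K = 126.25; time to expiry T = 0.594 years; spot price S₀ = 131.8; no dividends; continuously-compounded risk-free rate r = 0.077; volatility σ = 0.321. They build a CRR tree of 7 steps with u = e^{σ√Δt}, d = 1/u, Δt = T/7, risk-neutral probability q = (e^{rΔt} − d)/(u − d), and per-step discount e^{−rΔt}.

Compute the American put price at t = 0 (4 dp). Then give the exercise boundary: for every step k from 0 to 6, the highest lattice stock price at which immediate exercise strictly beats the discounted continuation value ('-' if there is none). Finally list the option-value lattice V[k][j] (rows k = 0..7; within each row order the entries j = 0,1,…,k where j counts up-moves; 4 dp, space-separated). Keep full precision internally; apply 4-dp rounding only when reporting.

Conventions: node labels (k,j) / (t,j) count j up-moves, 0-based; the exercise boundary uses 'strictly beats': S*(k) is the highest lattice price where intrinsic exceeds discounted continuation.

Δt=0.08486, u=1.09802, d=0.91073, q=0.51164, disc=e^(-rΔt)=0.99349
k=7 terminal: V=max(K-S,0) → 57.7572 43.6718 26.6899 6.2157 0.0000 0.0000 0.0000 0.0000
k=6: j=0 S=75.2065 intr=51.0435 cont=50.2213 V=51.0435[EX]; j=1 S=90.6724 intr=35.5776 cont=34.7554 V=35.5776[EX]; j=2 S=109.3189 intr=16.9311 cont=16.1089 V=16.9311[EX]; j=3 S=131.8000 intr=0.0000 cont=3.0157 V=3.0157[hold]; j=4 S=158.9043 intr=0.0000 cont=0.0000 V=0.0000[hold]; j=5 S=191.5824 intr=0.0000 cont=0.0000 V=0.0000[hold]; j=6 S=230.9807 intr=0.0000 cont=0.0000 V=0.0000[hold]  S*(6)=109.3189
k=5: j=0 S=82.5782 intr=43.6718 cont=42.8496 V=43.6718[EX]; j=1 S=99.5601 intr=26.6899 cont=25.8677 V=26.6899[EX]; j=2 S=120.0343 intr=6.2157 cont=9.7475 V=9.7475[hold]; j=3 S=144.7190 intr=0.0000 cont=1.4632 V=1.4632[hold]; j=4 S=174.4800 intr=0.0000 cont=0.0000 V=0.0000[hold]; j=5 S=210.3612 intr=0.0000 cont=0.0000 V=0.0000[hold]  S*(5)=99.5601
k=4: j=0 S=90.6724 intr=35.5776 cont=34.7554 V=35.5776[EX]; j=1 S=109.3189 intr=16.9311 cont=17.9041 V=17.9041[hold]; j=2 S=131.8000 intr=0.0000 cont=5.4730 V=5.4730[hold]; j=3 S=158.9043 intr=0.0000 cont=0.7099 V=0.7099[hold]; j=4 S=191.5824 intr=0.0000 cont=0.0000 V=0.0000[hold]  S*(4)=90.6724
k=3: j=0 S=99.5601 intr=26.6899 cont=26.3623 V=26.6899[EX]; j=1 S=120.0343 intr=6.2157 cont=11.4687 V=11.4687[hold]; j=2 S=144.7190 intr=0.0000 cont=3.0162 V=3.0162[hold]; j=3 S=174.4800 intr=0.0000 cont=0.3444 V=0.3444[hold]  S*(3)=99.5601
k=2: j=0 S=109.3189 intr=16.9311 cont=18.7790 V=18.7790[hold]; j=1 S=131.8000 intr=0.0000 cont=7.0975 V=7.0975[hold]; j=2 S=158.9043 intr=0.0000 cont=1.6385 V=1.6385[hold]  S*(2)=-
k=1: j=0 S=120.0343 intr=6.2157 cont=12.7189 V=12.7189[hold]; j=1 S=144.7190 intr=0.0000 cont=4.2764 V=4.2764[hold]  S*(1)=-
k=0: j=0 S=131.8000 intr=0.0000 cont=8.3447 V=8.3447[hold]  S*(0)=-

price = 8.3447
boundary = - - - 99.5601 90.6724 99.5601 109.3189
tree:
8.3447
12.7189 4.2764
18.7790 7.0975 1.6385
26.6899 11.4687 3.0162 0.3444
35.5776 17.9041 5.4730 0.7099 0.0000
43.6718 26.6899 9.7475 1.4632 0.0000 0.0000
51.0435 35.5776 16.9311 3.0157 0.0000 0.0000 0.0000
57.7572 43.6718 26.6899 6.2157 0.0000 0.0000 0.0000 0.0000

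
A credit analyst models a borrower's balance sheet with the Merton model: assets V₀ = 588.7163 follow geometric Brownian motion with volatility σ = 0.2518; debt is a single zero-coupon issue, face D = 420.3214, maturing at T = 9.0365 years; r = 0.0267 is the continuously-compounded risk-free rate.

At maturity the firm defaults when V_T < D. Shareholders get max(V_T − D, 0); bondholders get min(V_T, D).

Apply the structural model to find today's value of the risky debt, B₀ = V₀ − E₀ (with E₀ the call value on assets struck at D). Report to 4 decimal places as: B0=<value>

B0=289.2156

Apply the equity-as-call identities (strike 420.3214, horizon 9.0365 years):
d₁ = [ln(V₀/D) + (r + σ²/2)T] / (σ√T)
   = [ln(588.7163/420.3214) + (0.0267 + 0.5·0.2518²)·9.0365] / (0.2518·√9.0365)
   = [0.336925 + 0.527746] / 0.756930 = 1.142339
d₂ = d₁ − σ√T = 1.142339 − 0.756930 = 0.385409
N(d₁) = 0.873343,  N(d₂) = 0.650033,  e^(−rT) = 0.785626
E₀ = V₀·N(d₁) − D·e^(−rT)·N(d₂)
   = 588.7163·0.873343 − 420.3214·0.785626·0.650033 = 299.500717
B₀ = V₀ − E₀ = 588.7163 − 299.500717 = 289.215583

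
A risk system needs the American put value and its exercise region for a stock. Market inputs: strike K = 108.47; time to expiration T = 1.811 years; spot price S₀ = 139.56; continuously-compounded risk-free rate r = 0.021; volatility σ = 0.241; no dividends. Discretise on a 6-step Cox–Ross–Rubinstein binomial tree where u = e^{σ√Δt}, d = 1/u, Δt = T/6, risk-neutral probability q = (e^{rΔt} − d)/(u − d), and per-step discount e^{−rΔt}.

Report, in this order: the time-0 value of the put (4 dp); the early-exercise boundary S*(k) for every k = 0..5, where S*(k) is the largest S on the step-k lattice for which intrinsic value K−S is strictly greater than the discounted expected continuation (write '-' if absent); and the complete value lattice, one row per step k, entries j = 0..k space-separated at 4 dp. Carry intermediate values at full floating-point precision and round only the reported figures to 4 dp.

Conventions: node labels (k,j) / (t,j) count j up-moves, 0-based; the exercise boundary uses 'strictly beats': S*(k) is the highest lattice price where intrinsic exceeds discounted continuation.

price = 3.8103
boundary = - - - - 82.1773 93.8111
tree:
3.8103
6.4363 1.1363
10.6408 2.1590 0.0903
17.0846 4.0957 0.1784 0.0000
26.2927 7.7559 0.3527 0.0000 0.0000
36.4837 14.6589 0.6972 0.0000 0.0000 0.0000
45.4110 26.2927 1.3781 0.0000 0.0000 0.0000 0.0000

params: Δt=0.30183 u=1.14157 d=0.87599 q=0.49089 e^(-rΔt)=0.99368
t_6 payoffs: 45.4110 26.2927 1.3781 0.0000 0.0000 0.0000 0.0000
t_5: node(5,0) S=71.9863 payoff=36.4837 vs cont=35.7984 → 36.4837 [stop]  node(5,1) S=93.8111 payoff=14.6589 vs cont=13.9736 → 14.6589 [stop]  node(5,2) S=122.2528 payoff=0.0000 vs cont=0.6972 → 0.6972 [wait]  node(5,3) S=159.3174 payoff=0.0000 vs cont=0.0000 → 0.0000 [wait]  node(5,4) S=207.6193 payoff=0.0000 vs cont=0.0000 → 0.0000 [wait]  node(5,5) S=270.5654 payoff=0.0000 vs cont=0.0000 → 0.0000 [wait]  ⇒ S*(5)=93.8111
t_4: node(4,0) S=82.1773 payoff=26.2927 vs cont=25.6073 → 26.2927 [stop]  node(4,1) S=107.0919 payoff=1.3781 vs cont=7.7559 → 7.7559 [wait]  node(4,2) S=139.5600 payoff=0.0000 vs cont=0.3527 → 0.3527 [wait]  node(4,3) S=181.8719 payoff=0.0000 vs cont=0.0000 → 0.0000 [wait]  node(4,4) S=237.0118 payoff=0.0000 vs cont=0.0000 → 0.0000 [wait]  ⇒ S*(4)=82.1773
t_3: node(3,0) S=93.8111 payoff=14.6589 vs cont=17.0846 → 17.0846 [wait]  node(3,1) S=122.2528 payoff=0.0000 vs cont=4.0957 → 4.0957 [wait]  node(3,2) S=159.3174 payoff=0.0000 vs cont=0.1784 → 0.1784 [wait]  node(3,3) S=207.6193 payoff=0.0000 vs cont=0.0000 → 0.0000 [wait]  ⇒ S*(3)=-
t_2: node(2,0) S=107.0919 payoff=1.3781 vs cont=10.6408 → 10.6408 [wait]  node(2,1) S=139.5600 payoff=0.0000 vs cont=2.1590 → 2.1590 [wait]  node(2,2) S=181.8719 payoff=0.0000 vs cont=0.0903 → 0.0903 [wait]  ⇒ S*(2)=-
t_1: node(1,0) S=122.2528 payoff=0.0000 vs cont=6.4363 → 6.4363 [wait]  node(1,1) S=159.3174 payoff=0.0000 vs cont=1.1363 → 1.1363 [wait]  ⇒ S*(1)=-
t_0: node(0,0) S=139.5600 payoff=0.0000 vs cont=3.8103 → 3.8103 [wait]  ⇒ S*(0)=-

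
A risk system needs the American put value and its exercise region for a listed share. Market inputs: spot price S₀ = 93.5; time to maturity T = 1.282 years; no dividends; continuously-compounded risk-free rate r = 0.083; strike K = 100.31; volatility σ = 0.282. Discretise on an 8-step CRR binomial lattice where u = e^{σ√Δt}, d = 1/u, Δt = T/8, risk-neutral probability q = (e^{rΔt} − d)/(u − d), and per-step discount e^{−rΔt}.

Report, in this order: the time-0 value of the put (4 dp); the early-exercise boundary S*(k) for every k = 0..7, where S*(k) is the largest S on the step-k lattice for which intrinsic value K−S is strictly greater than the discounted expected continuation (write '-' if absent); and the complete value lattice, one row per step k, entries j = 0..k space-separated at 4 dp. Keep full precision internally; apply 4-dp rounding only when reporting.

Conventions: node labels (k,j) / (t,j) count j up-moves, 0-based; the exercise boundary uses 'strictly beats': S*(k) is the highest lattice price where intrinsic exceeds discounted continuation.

price = 12.0070
boundary = - - 74.6033 66.6395 74.6033 66.6395 74.6033 83.5189
tree:
12.0070
17.8372 7.1600
25.7067 11.3360 3.6519
33.6705 17.3870 6.2771 1.4253
40.7842 25.7067 10.4768 2.7258 0.3125
47.1386 33.6705 16.8346 5.1253 0.6751 0.0000
52.8146 40.7842 25.7067 9.4226 1.4587 0.0000 0.0000
57.8847 47.1386 33.6705 16.7911 3.1518 0.0000 0.0000 0.0000
62.4136 52.8146 40.7842 25.7067 6.8100 0.0000 0.0000 0.0000 0.0000

Δt=0.16025, u=1.11951, d=0.89325, q=0.53099, disc=e^(-rΔt)=0.98679
k=8 terminal: V=max(K-S,0) → 62.4136 52.8146 40.7842 25.7067 6.8100 0.0000 0.0000 0.0000 0.0000
k=7: j=0 S=42.4253 intr=57.8847 cont=56.5593 V=57.8847[EX]; j=1 S=53.1714 intr=47.1386 cont=45.8132 V=47.1386[EX]; j=2 S=66.6395 intr=33.6705 cont=32.3452 V=33.6705[EX]; j=3 S=83.5189 intr=16.7911 cont=15.4657 V=16.7911[EX]; j=4 S=104.6739 intr=0.0000 cont=3.1518 V=3.1518[hold]; j=5 S=131.1873 intr=0.0000 cont=0.0000 V=0.0000[hold]; j=6 S=164.4163 intr=0.0000 cont=0.0000 V=0.0000[hold]; j=7 S=206.0622 intr=0.0000 cont=0.0000 V=0.0000[hold]  S*(7)=83.5189
k=6: j=0 S=47.4954 intr=52.8146 cont=51.4892 V=52.8146[EX]; j=1 S=59.5258 intr=40.7842 cont=39.4589 V=40.7842[EX]; j=2 S=74.6033 intr=25.7067 cont=24.3813 V=25.7067[EX]; j=3 S=93.5000 intr=6.8100 cont=9.4226 V=9.4226[hold]; j=4 S=117.1831 intr=0.0000 cont=1.4587 V=1.4587[hold]; j=5 S=146.8650 intr=0.0000 cont=0.0000 V=0.0000[hold]; j=6 S=184.0652 intr=0.0000 cont=0.0000 V=0.0000[hold]  S*(6)=74.6033
k=5: j=0 S=53.1714 intr=47.1386 cont=45.8132 V=47.1386[EX]; j=1 S=66.6395 intr=33.6705 cont=32.3452 V=33.6705[EX]; j=2 S=83.5189 intr=16.7911 cont=16.8346 V=16.8346[hold]; j=3 S=104.6739 intr=0.0000 cont=5.1253 V=5.1253[hold]; j=4 S=131.1873 intr=0.0000 cont=0.6751 V=0.6751[hold]; j=5 S=164.4163 intr=0.0000 cont=0.0000 V=0.0000[hold]  S*(5)=66.6395
k=4: j=0 S=59.5258 intr=40.7842 cont=39.4589 V=40.7842[EX]; j=1 S=74.6033 intr=25.7067 cont=24.4041 V=25.7067[EX]; j=2 S=93.5000 intr=6.8100 cont=10.4768 V=10.4768[hold]; j=3 S=117.1831 intr=0.0000 cont=2.7258 V=2.7258[hold]; j=4 S=146.8650 intr=0.0000 cont=0.3125 V=0.3125[hold]  S*(4)=74.6033
k=3: j=0 S=66.6395 intr=33.6705 cont=32.3452 V=33.6705[EX]; j=1 S=83.5189 intr=16.7911 cont=17.3870 V=17.3870[hold]; j=2 S=104.6739 intr=0.0000 cont=6.2771 V=6.2771[hold]; j=3 S=131.1873 intr=0.0000 cont=1.4253 V=1.4253[hold]  S*(3)=66.6395
k=2: j=0 S=74.6033 intr=25.7067 cont=24.6936 V=25.7067[EX]; j=1 S=93.5000 intr=6.8100 cont=11.3360 V=11.3360[hold]; j=2 S=117.1831 intr=0.0000 cont=3.6519 V=3.6519[hold]  S*(2)=74.6033
k=1: j=0 S=83.5189 intr=16.7911 cont=17.8372 V=17.8372[hold]; j=1 S=104.6739 intr=0.0000 cont=7.1600 V=7.1600[hold]  S*(1)=-
k=0: j=0 S=93.5000 intr=6.8100 cont=12.0070 V=12.0070[hold]  S*(0)=-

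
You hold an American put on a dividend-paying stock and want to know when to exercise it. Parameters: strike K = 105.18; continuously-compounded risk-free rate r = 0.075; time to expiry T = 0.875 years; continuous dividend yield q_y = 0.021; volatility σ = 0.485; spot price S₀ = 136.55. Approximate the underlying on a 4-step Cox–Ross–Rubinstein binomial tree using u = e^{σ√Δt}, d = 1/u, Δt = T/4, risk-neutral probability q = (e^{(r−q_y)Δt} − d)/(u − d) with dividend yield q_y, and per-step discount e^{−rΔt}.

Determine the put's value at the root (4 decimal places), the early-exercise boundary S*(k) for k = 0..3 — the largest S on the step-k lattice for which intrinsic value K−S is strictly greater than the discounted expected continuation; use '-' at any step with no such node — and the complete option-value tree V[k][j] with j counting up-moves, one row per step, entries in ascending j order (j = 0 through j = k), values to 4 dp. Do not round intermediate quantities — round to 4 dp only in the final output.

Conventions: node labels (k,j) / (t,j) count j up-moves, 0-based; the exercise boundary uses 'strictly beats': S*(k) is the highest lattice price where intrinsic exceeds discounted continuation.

Δt=0.21875, u=1.25463, d=0.79705, q=0.46950, disc=e^(-rΔt)=0.98373
k=4 terminal: V=max(K-S,0) → 50.0696 18.4313 0.0000 0.0000 0.0000
k=3: j=0 S=69.1430 intr=36.0370 cont=34.6424 V=36.0370[EX]; j=1 S=108.8372 intr=0.0000 cont=9.6187 V=9.6187[hold]; j=2 S=171.3193 intr=0.0000 cont=0.0000 V=0.0000[hold]; j=3 S=269.6716 intr=0.0000 cont=0.0000 V=0.0000[hold]  S*(3)=69.1430
k=2: j=0 S=86.7487 intr=18.4313 cont=23.2490 V=23.2490[hold]; j=1 S=136.5500 intr=0.0000 cont=5.0197 V=5.0197[hold]; j=2 S=214.9417 intr=0.0000 cont=0.0000 V=0.0000[hold]  S*(2)=-
k=1: j=0 S=108.8372 intr=0.0000 cont=14.4513 V=14.4513[hold]; j=1 S=171.3193 intr=0.0000 cont=2.6196 V=2.6196[hold]  S*(1)=-
k=0: j=0 S=136.5500 intr=0.0000 cont=8.7515 V=8.7515[hold]  S*(0)=-

price = 8.7515
boundary = - - - 69.1430
tree:
8.7515
14.4513 2.6196
23.2490 5.0197 0.0000
36.0370 9.6187 0.0000 0.0000
50.0696 18.4313 0.0000 0.0000 0.0000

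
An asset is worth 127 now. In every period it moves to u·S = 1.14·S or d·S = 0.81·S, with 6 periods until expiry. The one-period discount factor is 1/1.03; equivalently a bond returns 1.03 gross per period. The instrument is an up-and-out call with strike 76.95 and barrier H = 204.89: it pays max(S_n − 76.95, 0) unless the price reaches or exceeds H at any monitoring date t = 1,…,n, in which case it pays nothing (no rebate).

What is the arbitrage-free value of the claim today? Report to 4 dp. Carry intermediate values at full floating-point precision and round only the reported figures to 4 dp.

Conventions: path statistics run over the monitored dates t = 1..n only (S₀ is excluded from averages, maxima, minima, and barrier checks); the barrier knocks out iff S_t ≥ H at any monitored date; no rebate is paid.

Risk-neutral up-probability p* = (R−d)/(u−d) = (1.03−0.81)/(1.14−0.81) = 0.6667; the claim prices as the p*-weighted sum of path payoffs discounted by R^6.
Enumerate all 2^6 = 64 price paths (U = up ×1.14, D = down ×0.81); each path with k up-moves has probability p*^k·(1−p*)^(6−k).
DDDDDD: M=102.8700, payoff=0.0000, prob=0.001372
UDDDDD: M=144.7800, payoff=0.0000, prob=0.002743
DUDDDD: M=117.2718, payoff=0.0000, prob=0.002743
UUDDDD: M=165.0492, payoff=0.0000, prob=0.005487
DDUDDD: M=102.8700, payoff=0.0000, prob=0.002743
UDUDDD: M=144.7800, payoff=0.0000, prob=0.005487
DUUDDD: M=133.6899, payoff=0.0000, prob=0.005487
UUUDDD: M=188.1561, payoff=23.0439, prob=0.010974
DDDUDD: M=102.8700, payoff=0.0000, prob=0.002743
UDDUDD: M=144.7800, payoff=0.0000, prob=0.005487
DUDUDD: M=117.2718, payoff=0.0000, prob=0.005487
UUDUDD: M=165.0492, payoff=23.0439, prob=0.010974
DDUUDD: M=108.2888, payoff=0.0000, prob=0.005487
UDUUDD: M=152.4064, payoff=23.0439, prob=0.010974
DUUUDD: M=152.4064, payoff=23.0439, prob=0.010974
UUUUDD: M=214.4979, payoff=0.0000, prob=0.021948
DDDDUD: M=102.8700, payoff=0.0000, prob=0.002743
UDDDUD: M=144.7800, payoff=0.0000, prob=0.005487
DUDDUD: M=117.2718, payoff=0.0000, prob=0.005487
UUDDUD: M=165.0492, payoff=23.0439, prob=0.010974
DDUDUD: M=102.8700, payoff=0.0000, prob=0.005487
UDUDUD: M=144.7800, payoff=23.0439, prob=0.010974
DUUDUD: M=133.6899, payoff=23.0439, prob=0.010974
UUUDUD: M=188.1561, payoff=63.7821, prob=0.021948
DDDUUD: M=102.8700, payoff=0.0000, prob=0.005487
UDDUUD: M=144.7800, payoff=23.0439, prob=0.010974
DUDUUD: M=123.4492, payoff=23.0439, prob=0.010974
UUDUUD: M=173.7433, payoff=63.7821, prob=0.021948
DDUUUD: M=123.4492, payoff=23.0439, prob=0.010974
UDUUUD: M=173.7433, payoff=63.7821, prob=0.021948
DUUUUD: M=173.7433, payoff=63.7821, prob=0.021948
UUUUUD: M=244.5277, payoff=0.0000, prob=0.043896
DDDDDU: M=102.8700, payoff=0.0000, prob=0.002743
UDDDDU: M=144.7800, payoff=0.0000, prob=0.005487
DUDDDU: M=117.2718, payoff=0.0000, prob=0.005487
UUDDDU: M=165.0492, payoff=23.0439, prob=0.010974
DDUDDU: M=102.8700, payoff=0.0000, prob=0.005487
UDUDDU: M=144.7800, payoff=23.0439, prob=0.010974
DUUDDU: M=133.6899, payoff=23.0439, prob=0.010974
UUUDDU: M=188.1561, payoff=63.7821, prob=0.021948
DDDUDU: M=102.8700, payoff=0.0000, prob=0.005487
UDDUDU: M=144.7800, payoff=23.0439, prob=0.010974
DUDUDU: M=117.2718, payoff=23.0439, prob=0.010974
UUDUDU: M=165.0492, payoff=63.7821, prob=0.021948
DDUUDU: M=108.2888, payoff=23.0439, prob=0.010974
UDUUDU: M=152.4064, payoff=63.7821, prob=0.021948
DUUUDU: M=152.4064, payoff=63.7821, prob=0.021948
UUUUDU: M=214.4979, payoff=0.0000, prob=0.043896
DDDDUU: M=102.8700, payoff=0.0000, prob=0.005487
UDDDUU: M=144.7800, payoff=23.0439, prob=0.010974
DUDDUU: M=117.2718, payoff=23.0439, prob=0.010974
UUDDUU: M=165.0492, payoff=63.7821, prob=0.021948
DDUDUU: M=102.8700, payoff=23.0439, prob=0.010974
UDUDUU: M=144.7800, payoff=63.7821, prob=0.021948
DUUDUU: M=140.7321, payoff=63.7821, prob=0.021948
UUUDUU: M=198.0674, payoff=121.1174, prob=0.043896
DDDUUU: M=102.8700, payoff=23.0439, prob=0.010974
UDDUUU: M=144.7800, payoff=63.7821, prob=0.021948
DUDUUU: M=140.7321, payoff=63.7821, prob=0.021948
UUDUUU: M=198.0674, payoff=121.1174, prob=0.043896
DDUUUU: M=140.7321, payoff=63.7821, prob=0.021948
UDUUUU: M=198.0674, payoff=121.1174, prob=0.043896
DUUUUU: M=198.0674, payoff=121.1174, prob=0.043896
UUUUUU: M=278.7615, payoff=0.0000, prob=0.087791
Price = Σ prob·payoff / R^6 = 45.922132 / 1.194052 = 38.4591

price = 38.4591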